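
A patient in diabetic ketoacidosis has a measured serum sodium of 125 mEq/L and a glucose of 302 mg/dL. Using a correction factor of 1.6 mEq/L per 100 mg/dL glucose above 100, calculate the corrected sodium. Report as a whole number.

128 mEq/L

Corrected Na = measured Na + 1.6 · (glucose − 100)/100
= 125 + 1.6 · (302 − 100)/100
= 125 + 3.2
= 128.2 mEq/L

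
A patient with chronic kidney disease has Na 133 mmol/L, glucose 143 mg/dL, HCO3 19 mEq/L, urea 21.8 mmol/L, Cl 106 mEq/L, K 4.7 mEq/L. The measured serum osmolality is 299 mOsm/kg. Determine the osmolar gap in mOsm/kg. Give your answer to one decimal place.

3.3 mOsm/kg

Calculated osmolality = 2·Na + glucose/18 + urea
= 2·133 + 143/18 + 21.8
= 266 + 7.94 + 21.80
= 295.74 mOsm/kg ≈ 295.7 mOsm/kg
Osmolar gap = measured − calculated = 299 − 295.7 = 3.3 mOsm/kg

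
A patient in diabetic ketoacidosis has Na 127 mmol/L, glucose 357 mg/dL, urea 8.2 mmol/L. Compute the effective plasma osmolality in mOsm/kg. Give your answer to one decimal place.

Effective osmolality excludes urea (freely permeant across cell membranes):
2·Na + glucose/18
= 2·127 + 357/18
= 254 + 19.83
= 273.83 mOsm/kg

273.8 mOsm/kg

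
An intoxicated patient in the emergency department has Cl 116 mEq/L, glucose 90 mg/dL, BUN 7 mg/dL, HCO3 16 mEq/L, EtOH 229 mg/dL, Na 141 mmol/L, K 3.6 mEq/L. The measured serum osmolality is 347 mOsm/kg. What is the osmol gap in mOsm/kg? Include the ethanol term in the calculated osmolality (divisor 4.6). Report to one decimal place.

Calculated osmolality = 2·Na + glucose/18 + BUN/2.8 + ethanol/4.6
= 2·141 + 90/18 + 7/2.8 + 229/4.6
= 282 + 5 + 2.50 + 49.78
= 339.28 mOsm/kg ≈ 339.3 mOsm/kg
Osmolar gap = measured − calculated = 347 − 339.3 = 7.7 mOsm/kg

7.7 mOsm/kg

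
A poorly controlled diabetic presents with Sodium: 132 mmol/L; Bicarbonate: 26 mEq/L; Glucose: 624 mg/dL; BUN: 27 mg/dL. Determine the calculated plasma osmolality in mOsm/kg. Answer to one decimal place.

Calculated osmolality = 2·Na + glucose/18 + BUN/2.8
= 2·132 + 624/18 + 27/2.8
= 264 + 34.67 + 9.64
= 308.31 mOsm/kg

308.3 mOsm/kg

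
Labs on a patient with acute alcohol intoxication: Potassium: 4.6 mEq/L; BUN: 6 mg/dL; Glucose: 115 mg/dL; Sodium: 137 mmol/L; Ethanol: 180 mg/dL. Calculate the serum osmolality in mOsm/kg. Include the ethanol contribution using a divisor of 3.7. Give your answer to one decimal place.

Calculated osmolality = 2·Na + glucose/18 + BUN/2.8 + ethanol/3.7
= 2·137 + 115/18 + 6/2.8 + 180/3.7
= 274 + 6.39 + 2.14 + 48.65
= 331.18 mOsm/kg

331.2 mOsm/kg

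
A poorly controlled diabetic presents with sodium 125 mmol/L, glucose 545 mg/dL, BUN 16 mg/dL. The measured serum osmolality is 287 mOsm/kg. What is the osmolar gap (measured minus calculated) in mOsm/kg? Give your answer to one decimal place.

Calculated osmolality = 2·Na + glucose/18 + BUN/2.8
= 2·125 + 545/18 + 16/2.8
= 250 + 30.28 + 5.71
= 285.99 mOsm/kg ≈ 286.0 mOsm/kg
Osmolar gap = measured − calculated = 287 − 286.0 = 1.0 mOsm/kg

1.0 mOsm/kg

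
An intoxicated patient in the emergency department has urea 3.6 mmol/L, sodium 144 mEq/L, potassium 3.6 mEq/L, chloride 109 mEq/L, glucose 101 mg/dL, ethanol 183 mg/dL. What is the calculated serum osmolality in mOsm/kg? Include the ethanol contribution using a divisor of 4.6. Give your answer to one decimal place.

Calculated osmolality = 2·Na + glucose/18 + urea + ethanol/4.6
= 2·144 + 101/18 + 3.6 + 183/4.6
= 288 + 5.61 + 3.60 + 39.78
= 336.99 mOsm/kg

337.0 mOsm/kg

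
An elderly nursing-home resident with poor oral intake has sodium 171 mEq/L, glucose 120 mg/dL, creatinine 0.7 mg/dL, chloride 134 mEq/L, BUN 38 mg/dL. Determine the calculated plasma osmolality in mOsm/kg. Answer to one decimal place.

Calculated osmolality = 2·Na + glucose/18 + BUN/2.8
= 2·171 + 120/18 + 38/2.8
= 342 + 6.67 + 13.57
= 362.24 mOsm/kg

362.2 mOsm/kg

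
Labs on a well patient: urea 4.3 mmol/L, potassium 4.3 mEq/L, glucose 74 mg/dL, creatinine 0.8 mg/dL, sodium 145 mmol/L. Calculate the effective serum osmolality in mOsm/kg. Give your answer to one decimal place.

Effective osmolality excludes urea (freely permeant across cell membranes):
2·Na + glucose/18
= 2·145 + 74/18
= 290 + 4.11
= 294.11 mOsm/kg

294.1 mOsm/kg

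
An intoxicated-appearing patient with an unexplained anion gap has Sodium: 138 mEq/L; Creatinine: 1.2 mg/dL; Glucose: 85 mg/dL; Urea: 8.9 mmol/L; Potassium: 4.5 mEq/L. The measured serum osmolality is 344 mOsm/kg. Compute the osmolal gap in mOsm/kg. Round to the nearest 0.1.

Calculated osmolality = 2·Na + glucose/18 + urea
= 2·138 + 85/18 + 8.9
= 276 + 4.72 + 8.90
= 289.62 mOsm/kg ≈ 289.6 mOsm/kg
Osmolar gap = measured − calculated = 344 − 289.6 = 54.4 mOsm/kg

54.4 mOsm/kg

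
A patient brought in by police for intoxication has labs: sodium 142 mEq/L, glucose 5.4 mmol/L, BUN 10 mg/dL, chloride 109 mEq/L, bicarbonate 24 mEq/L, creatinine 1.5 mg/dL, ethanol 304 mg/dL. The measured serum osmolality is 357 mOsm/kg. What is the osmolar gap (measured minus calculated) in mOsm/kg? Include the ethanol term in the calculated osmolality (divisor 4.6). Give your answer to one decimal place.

-2.1 mOsm/kg

Calculated osmolality = 2·Na + glucose + BUN/2.8 + ethanol/4.6
= 2·142 + 5.4 + 10/2.8 + 304/4.6
= 284 + 5.40 + 3.57 + 66.09
= 359.06 mOsm/kg ≈ 359.1 mOsm/kg
Osmolar gap = measured − calculated = 357 − 359.1 = -2.1 mOsm/kg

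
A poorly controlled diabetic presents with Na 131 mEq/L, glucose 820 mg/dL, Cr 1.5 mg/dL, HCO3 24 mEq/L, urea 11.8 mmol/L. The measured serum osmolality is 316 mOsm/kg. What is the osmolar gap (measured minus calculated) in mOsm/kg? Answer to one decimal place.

Calculated osmolality = 2·Na + glucose/18 + urea
= 2·131 + 820/18 + 11.8
= 262 + 45.56 + 11.80
= 319.36 mOsm/kg ≈ 319.4 mOsm/kg
Osmolar gap = measured − calculated = 316 − 319.4 = -3.4 mOsm/kg

-3.4 mOsm/kg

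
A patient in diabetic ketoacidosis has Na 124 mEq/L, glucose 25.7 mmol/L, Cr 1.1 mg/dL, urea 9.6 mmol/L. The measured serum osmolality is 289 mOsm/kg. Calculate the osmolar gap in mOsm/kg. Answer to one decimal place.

5.7 mOsm/kg

Calculated osmolality = 2·Na + glucose + urea
= 2·124 + 25.7 + 9.6
= 248 + 25.70 + 9.60
= 283.3 mOsm/kg ≈ 283.3 mOsm/kg
Osmolar gap = measured − calculated = 289 − 283.3 = 5.7 mOsm/kg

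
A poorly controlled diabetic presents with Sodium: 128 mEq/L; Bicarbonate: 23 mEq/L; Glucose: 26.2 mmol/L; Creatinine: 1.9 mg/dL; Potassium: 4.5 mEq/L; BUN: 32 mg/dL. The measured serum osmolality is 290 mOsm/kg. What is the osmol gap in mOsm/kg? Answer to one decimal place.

Calculated osmolality = 2·Na + glucose + BUN/2.8
= 2·128 + 26.2 + 32/2.8
= 256 + 26.20 + 11.43
= 293.63 mOsm/kg ≈ 293.6 mOsm/kg
Osmolar gap = measured − calculated = 290 − 293.6 = -3.6 mOsm/kg

-3.6 mOsm/kg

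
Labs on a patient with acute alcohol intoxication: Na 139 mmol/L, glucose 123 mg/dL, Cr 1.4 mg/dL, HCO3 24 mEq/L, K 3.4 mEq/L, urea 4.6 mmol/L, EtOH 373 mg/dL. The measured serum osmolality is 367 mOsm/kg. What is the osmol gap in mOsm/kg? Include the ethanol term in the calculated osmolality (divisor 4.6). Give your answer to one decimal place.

-3.5 mOsm/kg

Calculated osmolality = 2·Na + glucose/18 + urea + ethanol/4.6
= 2·139 + 123/18 + 4.6 + 373/4.6
= 278 + 6.83 + 4.60 + 81.09
= 370.52 mOsm/kg ≈ 370.5 mOsm/kg
Osmolar gap = measured − calculated = 367 − 370.5 = -3.5 mOsm/kg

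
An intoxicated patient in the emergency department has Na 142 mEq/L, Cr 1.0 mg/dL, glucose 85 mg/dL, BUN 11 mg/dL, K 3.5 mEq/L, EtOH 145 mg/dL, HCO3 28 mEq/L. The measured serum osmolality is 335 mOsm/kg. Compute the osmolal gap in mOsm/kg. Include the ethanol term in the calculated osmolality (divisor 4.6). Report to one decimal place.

Calculated osmolality = 2·Na + glucose/18 + BUN/2.8 + ethanol/4.6
= 2·142 + 85/18 + 11/2.8 + 145/4.6
= 284 + 4.72 + 3.93 + 31.52
= 324.17 mOsm/kg ≈ 324.2 mOsm/kg
Osmolar gap = measured − calculated = 335 − 324.2 = 10.8 mOsm/kg

10.8 mOsm/kg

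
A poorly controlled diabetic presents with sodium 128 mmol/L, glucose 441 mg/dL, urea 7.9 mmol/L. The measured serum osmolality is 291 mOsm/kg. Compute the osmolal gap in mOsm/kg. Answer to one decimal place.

2.6 mOsm/kg

Calculated osmolality = 2·Na + glucose/18 + urea
= 2·128 + 441/18 + 7.9
= 256 + 24.50 + 7.90
= 288.4 mOsm/kg ≈ 288.4 mOsm/kg
Osmolar gap = measured − calculated = 291 − 288.4 = 2.6 mOsm/kg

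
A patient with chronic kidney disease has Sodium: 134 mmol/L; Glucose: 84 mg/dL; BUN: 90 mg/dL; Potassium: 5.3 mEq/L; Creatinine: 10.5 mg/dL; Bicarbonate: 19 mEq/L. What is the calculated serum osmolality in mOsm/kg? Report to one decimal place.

Calculated osmolality = 2·Na + glucose/18 + BUN/2.8
= 2·134 + 84/18 + 90/2.8
= 268 + 4.67 + 32.14
= 304.81 mOsm/kg

304.8 mOsm/kg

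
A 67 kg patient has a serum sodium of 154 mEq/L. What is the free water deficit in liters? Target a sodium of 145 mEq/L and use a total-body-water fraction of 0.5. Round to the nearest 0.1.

2.1 L

TBW = 0.5 · 67 = 33.5 L
Free water deficit = TBW · (Na/145 − 1)
= 33.5 · (154/145 − 1)
= 33.5 · 0.0621
= 2.08 L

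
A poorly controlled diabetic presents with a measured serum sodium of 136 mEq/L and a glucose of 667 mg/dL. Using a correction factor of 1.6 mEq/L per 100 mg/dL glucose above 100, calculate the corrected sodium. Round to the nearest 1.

Corrected Na = measured Na + 1.6 · (glucose − 100)/100
= 136 + 1.6 · (667 − 100)/100
= 136 + 9.1
= 145.1 mEq/L

145 mEq/L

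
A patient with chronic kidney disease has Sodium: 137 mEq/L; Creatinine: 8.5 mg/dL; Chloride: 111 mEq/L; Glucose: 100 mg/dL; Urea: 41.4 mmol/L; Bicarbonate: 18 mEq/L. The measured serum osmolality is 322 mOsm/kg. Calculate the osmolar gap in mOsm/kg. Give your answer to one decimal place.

1.0 mOsm/kg

Calculated osmolality = 2·Na + glucose/18 + urea
= 2·137 + 100/18 + 41.4
= 274 + 5.56 + 41.40
= 320.96 mOsm/kg ≈ 321.0 mOsm/kg
Osmolar gap = measured − calculated = 322 − 321.0 = 1.0 mOsm/kg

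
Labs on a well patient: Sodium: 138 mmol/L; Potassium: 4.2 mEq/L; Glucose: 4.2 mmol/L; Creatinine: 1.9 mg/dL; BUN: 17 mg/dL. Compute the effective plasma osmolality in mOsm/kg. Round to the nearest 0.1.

280.2 mOsm/kg

Effective osmolality excludes urea (freely permeant across cell membranes):
2·Na + glucose
= 2·138 + 4.2
= 276 + 4.2
= 280.2 mOsm/kg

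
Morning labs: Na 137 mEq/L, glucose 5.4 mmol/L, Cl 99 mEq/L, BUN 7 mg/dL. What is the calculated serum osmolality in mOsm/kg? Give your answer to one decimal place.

281.9 mOsm/kg

Calculated osmolality = 2·Na + glucose + BUN/2.8
= 2·137 + 5.4 + 7/2.8
= 274 + 5.40 + 2.50
= 281.9 mOsm/kg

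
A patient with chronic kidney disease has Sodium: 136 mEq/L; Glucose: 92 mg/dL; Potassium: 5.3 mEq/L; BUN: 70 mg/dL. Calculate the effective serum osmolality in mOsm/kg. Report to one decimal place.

Effective osmolality excludes urea (freely permeant across cell membranes):
2·Na + glucose/18
= 2·136 + 92/18
= 272 + 5.11
= 277.11 mOsm/kg

277.1 mOsm/kg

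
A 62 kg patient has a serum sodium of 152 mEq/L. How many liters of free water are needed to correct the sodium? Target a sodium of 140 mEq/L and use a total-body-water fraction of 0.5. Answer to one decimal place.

2.7 L

TBW = 0.5 · 62 = 31 L
Free water deficit = TBW · (Na/140 − 1)
= 31 · (152/140 − 1)
= 31 · 0.0857
= 2.66 L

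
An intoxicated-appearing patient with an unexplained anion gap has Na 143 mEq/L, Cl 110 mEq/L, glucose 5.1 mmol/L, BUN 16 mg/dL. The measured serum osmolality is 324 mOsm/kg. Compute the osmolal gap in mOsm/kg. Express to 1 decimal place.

Calculated osmolality = 2·Na + glucose + BUN/2.8
= 2·143 + 5.1 + 16/2.8
= 286 + 5.10 + 5.71
= 296.81 mOsm/kg ≈ 296.8 mOsm/kg
Osmolar gap = measured − calculated = 324 − 296.8 = 27.2 mOsm/kg

27.2 mOsm/kg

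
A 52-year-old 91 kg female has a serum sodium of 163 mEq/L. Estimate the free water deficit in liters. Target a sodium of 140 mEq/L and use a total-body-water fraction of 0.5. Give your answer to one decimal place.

7.5 L

TBW = 0.5 · 91 = 45.5 L
Free water deficit = TBW · (Na/140 − 1)
= 45.5 · (163/140 − 1)
= 45.5 · 0.1643
= 7.48 L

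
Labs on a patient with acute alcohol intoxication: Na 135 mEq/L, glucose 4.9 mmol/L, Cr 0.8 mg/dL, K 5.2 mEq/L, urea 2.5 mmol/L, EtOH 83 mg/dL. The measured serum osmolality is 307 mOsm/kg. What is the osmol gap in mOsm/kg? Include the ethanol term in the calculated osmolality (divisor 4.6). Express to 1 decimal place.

11.6 mOsm/kg

Calculated osmolality = 2·Na + glucose + urea + ethanol/4.6
= 2·135 + 4.9 + 2.5 + 83/4.6
= 270 + 4.90 + 2.50 + 18.04
= 295.44 mOsm/kg ≈ 295.4 mOsm/kg
Osmolar gap = measured − calculated = 307 − 295.4 = 11.6 mOsm/kg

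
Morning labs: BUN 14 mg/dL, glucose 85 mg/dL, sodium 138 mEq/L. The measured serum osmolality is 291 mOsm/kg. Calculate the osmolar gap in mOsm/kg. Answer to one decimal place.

Calculated osmolality = 2·Na + glucose/18 + BUN/2.8
= 2·138 + 85/18 + 14/2.8
= 276 + 4.72 + 5
= 285.72 mOsm/kg ≈ 285.7 mOsm/kg
Osmolar gap = measured − calculated = 291 − 285.7 = 5.3 mOsm/kg

5.3 mOsm/kg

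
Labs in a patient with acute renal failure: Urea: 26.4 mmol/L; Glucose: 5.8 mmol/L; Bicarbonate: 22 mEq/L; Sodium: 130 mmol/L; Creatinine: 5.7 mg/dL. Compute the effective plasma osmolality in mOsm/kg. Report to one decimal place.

265.8 mOsm/kg

Effective osmolality excludes urea (freely permeant across cell membranes):
2·Na + glucose
= 2·130 + 5.8
= 260 + 5.8
= 265.8 mOsm/kg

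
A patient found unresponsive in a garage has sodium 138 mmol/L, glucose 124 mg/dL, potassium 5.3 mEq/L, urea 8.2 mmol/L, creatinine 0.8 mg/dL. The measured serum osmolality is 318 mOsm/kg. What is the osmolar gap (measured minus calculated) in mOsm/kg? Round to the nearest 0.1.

Calculated osmolality = 2·Na + glucose/18 + urea
= 2·138 + 124/18 + 8.2
= 276 + 6.89 + 8.20
= 291.09 mOsm/kg ≈ 291.1 mOsm/kg
Osmolar gap = measured − calculated = 318 − 291.1 = 26.9 mOsm/kg

26.9 mOsm/kg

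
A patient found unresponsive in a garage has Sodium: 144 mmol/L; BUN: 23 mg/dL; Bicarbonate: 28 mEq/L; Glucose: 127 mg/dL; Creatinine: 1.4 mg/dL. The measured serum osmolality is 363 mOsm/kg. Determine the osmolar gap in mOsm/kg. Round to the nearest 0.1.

Calculated osmolality = 2·Na + glucose/18 + BUN/2.8
= 2·144 + 127/18 + 23/2.8
= 288 + 7.06 + 8.21
= 303.27 mOsm/kg ≈ 303.3 mOsm/kg
Osmolar gap = measured − calculated = 363 − 303.3 = 59.7 mOsm/kg

59.7 mOsm/kg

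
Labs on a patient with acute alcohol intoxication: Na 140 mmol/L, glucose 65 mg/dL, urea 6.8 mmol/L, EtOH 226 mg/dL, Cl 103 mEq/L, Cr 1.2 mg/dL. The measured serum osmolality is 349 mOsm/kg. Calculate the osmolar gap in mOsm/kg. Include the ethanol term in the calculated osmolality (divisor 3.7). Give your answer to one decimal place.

Calculated osmolality = 2·Na + glucose/18 + urea + ethanol/3.7
= 2·140 + 65/18 + 6.8 + 226/3.7
= 280 + 3.61 + 6.80 + 61.08
= 351.49 mOsm/kg ≈ 351.5 mOsm/kg
Osmolar gap = measured − calculated = 349 − 351.5 = -2.5 mOsm/kg

-2.5 mOsm/kg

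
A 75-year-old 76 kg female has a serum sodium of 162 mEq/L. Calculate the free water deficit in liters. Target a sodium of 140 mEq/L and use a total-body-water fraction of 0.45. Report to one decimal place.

TBW = 0.45 · 76 = 34.2 L
Free water deficit = TBW · (Na/140 − 1)
= 34.2 · (162/140 − 1)
= 34.2 · 0.1571
= 5.37 L

5.4 L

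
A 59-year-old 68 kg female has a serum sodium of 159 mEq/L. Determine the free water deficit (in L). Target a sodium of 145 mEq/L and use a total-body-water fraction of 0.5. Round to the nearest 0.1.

TBW = 0.5 · 68 = 34 L
Free water deficit = TBW · (Na/145 − 1)
= 34 · (159/145 − 1)
= 34 · 0.0966
= 3.28 L

3.3 L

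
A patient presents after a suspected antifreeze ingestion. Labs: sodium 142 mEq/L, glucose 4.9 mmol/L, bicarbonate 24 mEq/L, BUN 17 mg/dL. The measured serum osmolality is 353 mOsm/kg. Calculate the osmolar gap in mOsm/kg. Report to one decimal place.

58.0 mOsm/kg

Calculated osmolality = 2·Na + glucose + BUN/2.8
= 2·142 + 4.9 + 17/2.8
= 284 + 4.90 + 6.07
= 294.97 mOsm/kg ≈ 295.0 mOsm/kg
Osmolar gap = measured − calculated = 353 − 295.0 = 58.0 mOsm/kg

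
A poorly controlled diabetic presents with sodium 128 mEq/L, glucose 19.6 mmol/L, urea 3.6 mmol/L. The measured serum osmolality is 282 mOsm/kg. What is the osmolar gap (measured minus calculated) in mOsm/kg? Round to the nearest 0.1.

Calculated osmolality = 2·Na + glucose + urea
= 2·128 + 19.6 + 3.6
= 256 + 19.60 + 3.60
= 279.2 mOsm/kg ≈ 279.2 mOsm/kg
Osmolar gap = measured − calculated = 282 − 279.2 = 2.8 mOsm/kg

2.8 mOsm/kg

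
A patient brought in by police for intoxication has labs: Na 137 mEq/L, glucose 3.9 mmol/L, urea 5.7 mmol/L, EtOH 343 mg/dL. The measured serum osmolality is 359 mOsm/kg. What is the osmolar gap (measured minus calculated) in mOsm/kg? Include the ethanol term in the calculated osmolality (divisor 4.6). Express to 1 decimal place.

0.8 mOsm/kg

Calculated osmolality = 2·Na + glucose + urea + ethanol/4.6
= 2·137 + 3.9 + 5.7 + 343/4.6
= 274 + 3.90 + 5.70 + 74.57
= 358.17 mOsm/kg ≈ 358.2 mOsm/kg
Osmolar gap = measured − calculated = 359 − 358.2 = 0.8 mOsm/kg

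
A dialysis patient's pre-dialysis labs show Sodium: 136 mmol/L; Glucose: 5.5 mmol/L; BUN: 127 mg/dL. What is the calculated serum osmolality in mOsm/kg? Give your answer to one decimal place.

Calculated osmolality = 2·Na + glucose + BUN/2.8
= 2·136 + 5.5 + 127/2.8
= 272 + 5.50 + 45.36
= 322.86 mOsm/kg

322.9 mOsm/kg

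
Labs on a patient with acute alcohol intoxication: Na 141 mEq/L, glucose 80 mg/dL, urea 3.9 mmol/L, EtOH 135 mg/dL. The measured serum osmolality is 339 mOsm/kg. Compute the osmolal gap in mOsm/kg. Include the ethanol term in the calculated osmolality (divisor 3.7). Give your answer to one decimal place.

Calculated osmolality = 2·Na + glucose/18 + urea + ethanol/3.7
= 2·141 + 80/18 + 3.9 + 135/3.7
= 282 + 4.44 + 3.90 + 36.49
= 326.83 mOsm/kg ≈ 326.8 mOsm/kg
Osmolar gap = measured − calculated = 339 − 326.8 = 12.2 mOsm/kg

12.2 mOsm/kg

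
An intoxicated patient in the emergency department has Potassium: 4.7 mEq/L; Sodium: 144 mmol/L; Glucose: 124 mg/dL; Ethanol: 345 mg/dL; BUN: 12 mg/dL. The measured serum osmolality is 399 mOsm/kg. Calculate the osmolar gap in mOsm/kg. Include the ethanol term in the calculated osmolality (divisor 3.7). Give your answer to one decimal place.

Calculated osmolality = 2·Na + glucose/18 + BUN/2.8 + ethanol/3.7
= 2·144 + 124/18 + 12/2.8 + 345/3.7
= 288 + 6.89 + 4.29 + 93.24
= 392.42 mOsm/kg ≈ 392.4 mOsm/kg
Osmolar gap = measured − calculated = 399 − 392.4 = 6.6 mOsm/kg

6.6 mOsm/kg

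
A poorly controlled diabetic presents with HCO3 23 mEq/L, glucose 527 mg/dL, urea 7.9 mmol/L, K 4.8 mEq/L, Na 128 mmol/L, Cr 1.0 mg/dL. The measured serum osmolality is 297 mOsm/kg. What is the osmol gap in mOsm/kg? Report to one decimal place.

Calculated osmolality = 2·Na + glucose/18 + urea
= 2·128 + 527/18 + 7.9
= 256 + 29.28 + 7.90
= 293.18 mOsm/kg ≈ 293.2 mOsm/kg
Osmolar gap = measured − calculated = 297 − 293.2 = 3.8 mOsm/kg

3.8 mOsm/kg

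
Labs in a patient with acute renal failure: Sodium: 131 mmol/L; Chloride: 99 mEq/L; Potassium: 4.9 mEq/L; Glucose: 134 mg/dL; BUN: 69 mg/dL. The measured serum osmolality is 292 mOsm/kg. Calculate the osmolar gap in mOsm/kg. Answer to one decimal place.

-2.1 mOsm/kg

Calculated osmolality = 2·Na + glucose/18 + BUN/2.8
= 2·131 + 134/18 + 69/2.8
= 262 + 7.44 + 24.64
= 294.08 mOsm/kg ≈ 294.1 mOsm/kg
Osmolar gap = measured − calculated = 292 − 294.1 = -2.1 mOsm/kg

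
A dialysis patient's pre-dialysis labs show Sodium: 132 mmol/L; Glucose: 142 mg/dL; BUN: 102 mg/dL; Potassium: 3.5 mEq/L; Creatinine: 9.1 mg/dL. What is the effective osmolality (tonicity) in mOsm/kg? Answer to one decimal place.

271.9 mOsm/kg

Effective osmolality excludes urea (freely permeant across cell membranes):
2·Na + glucose/18
= 2·132 + 142/18
= 264 + 7.89
= 271.89 mOsm/kg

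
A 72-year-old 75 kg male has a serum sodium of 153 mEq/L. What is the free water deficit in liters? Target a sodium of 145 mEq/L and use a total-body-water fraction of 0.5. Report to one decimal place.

2.1 L

TBW = 0.5 · 75 = 37.5 L
Free water deficit = TBW · (Na/145 − 1)
= 37.5 · (153/145 − 1)
= 37.5 · 0.0552
= 2.07 L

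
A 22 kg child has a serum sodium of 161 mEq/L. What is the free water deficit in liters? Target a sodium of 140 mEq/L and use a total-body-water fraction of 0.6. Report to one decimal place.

2.0 L

TBW = 0.6 · 22 = 13.2 L
Free water deficit = TBW · (Na/140 − 1)
= 13.2 · (161/140 − 1)
= 13.2 · 0.15
= 1.98 L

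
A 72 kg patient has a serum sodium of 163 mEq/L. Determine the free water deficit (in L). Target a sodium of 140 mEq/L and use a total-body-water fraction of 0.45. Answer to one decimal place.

TBW = 0.45 · 72 = 32.4 L
Free water deficit = TBW · (Na/140 − 1)
= 32.4 · (163/140 − 1)
= 32.4 · 0.1643
= 5.32 L

5.3 L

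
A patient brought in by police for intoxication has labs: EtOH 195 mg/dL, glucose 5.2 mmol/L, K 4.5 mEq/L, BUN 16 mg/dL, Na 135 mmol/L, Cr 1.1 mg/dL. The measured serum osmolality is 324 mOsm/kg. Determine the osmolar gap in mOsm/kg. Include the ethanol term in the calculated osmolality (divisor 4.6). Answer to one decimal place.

0.7 mOsm/kg

Calculated osmolality = 2·Na + glucose + BUN/2.8 + ethanol/4.6
= 2·135 + 5.2 + 16/2.8 + 195/4.6
= 270 + 5.20 + 5.71 + 42.39
= 323.3 mOsm/kg ≈ 323.3 mOsm/kg
Osmolar gap = measured − calculated = 324 − 323.3 = 0.7 mOsm/kg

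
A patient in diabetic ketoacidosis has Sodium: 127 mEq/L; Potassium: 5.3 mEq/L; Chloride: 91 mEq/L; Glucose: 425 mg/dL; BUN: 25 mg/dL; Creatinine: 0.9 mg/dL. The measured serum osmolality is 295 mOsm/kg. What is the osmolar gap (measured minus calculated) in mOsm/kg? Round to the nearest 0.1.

Calculated osmolality = 2·Na + glucose/18 + BUN/2.8
= 2·127 + 425/18 + 25/2.8
= 254 + 23.61 + 8.93
= 286.54 mOsm/kg ≈ 286.5 mOsm/kg
Osmolar gap = measured − calculated = 295 − 286.5 = 8.5 mOsm/kg

8.5 mOsm/kg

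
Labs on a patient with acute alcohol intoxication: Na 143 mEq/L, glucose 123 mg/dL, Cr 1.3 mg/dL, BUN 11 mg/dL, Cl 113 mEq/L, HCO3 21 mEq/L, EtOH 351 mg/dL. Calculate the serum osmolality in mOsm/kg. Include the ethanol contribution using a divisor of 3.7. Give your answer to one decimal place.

391.6 mOsm/kg

Calculated osmolality = 2·Na + glucose/18 + BUN/2.8 + ethanol/3.7
= 2·143 + 123/18 + 11/2.8 + 351/3.7
= 286 + 6.83 + 3.93 + 94.86
= 391.62 mOsm/kg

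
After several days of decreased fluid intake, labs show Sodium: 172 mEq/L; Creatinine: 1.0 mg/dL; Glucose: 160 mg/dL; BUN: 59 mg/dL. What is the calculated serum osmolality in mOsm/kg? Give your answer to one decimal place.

374.0 mOsm/kg

Calculated osmolality = 2·Na + glucose/18 + BUN/2.8
= 2·172 + 160/18 + 59/2.8
= 344 + 8.89 + 21.07
= 373.96 mOsm/kg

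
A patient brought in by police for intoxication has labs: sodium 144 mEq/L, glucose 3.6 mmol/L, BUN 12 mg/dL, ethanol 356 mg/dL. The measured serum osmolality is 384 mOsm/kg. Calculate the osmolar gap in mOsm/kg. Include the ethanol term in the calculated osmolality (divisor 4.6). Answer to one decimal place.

Calculated osmolality = 2·Na + glucose + BUN/2.8 + ethanol/4.6
= 2·144 + 3.6 + 12/2.8 + 356/4.6
= 288 + 3.60 + 4.29 + 77.39
= 373.28 mOsm/kg ≈ 373.3 mOsm/kg
Osmolar gap = measured − calculated = 384 − 373.3 = 10.7 mOsm/kg

10.7 mOsm/kg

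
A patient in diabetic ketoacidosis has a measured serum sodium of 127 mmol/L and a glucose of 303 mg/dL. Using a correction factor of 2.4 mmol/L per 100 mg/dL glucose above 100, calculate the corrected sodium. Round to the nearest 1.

132 mmol/L

Corrected Na = measured Na + 2.4 · (glucose − 100)/100
= 127 + 2.4 · (303 − 100)/100
= 127 + 4.9
= 131.9 mmol/L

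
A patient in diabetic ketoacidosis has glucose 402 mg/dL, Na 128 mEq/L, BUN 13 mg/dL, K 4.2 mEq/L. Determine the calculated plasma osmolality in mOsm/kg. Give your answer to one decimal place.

283.0 mOsm/kg

Calculated osmolality = 2·Na + glucose/18 + BUN/2.8
= 2·128 + 402/18 + 13/2.8
= 256 + 22.33 + 4.64
= 282.97 mOsm/kg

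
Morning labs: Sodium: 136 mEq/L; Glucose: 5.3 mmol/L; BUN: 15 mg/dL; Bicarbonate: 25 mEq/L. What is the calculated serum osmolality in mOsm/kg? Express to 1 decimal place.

282.7 mOsm/kg

Calculated osmolality = 2·Na + glucose + BUN/2.8
= 2·136 + 5.3 + 15/2.8
= 272 + 5.30 + 5.36
= 282.66 mOsm/kg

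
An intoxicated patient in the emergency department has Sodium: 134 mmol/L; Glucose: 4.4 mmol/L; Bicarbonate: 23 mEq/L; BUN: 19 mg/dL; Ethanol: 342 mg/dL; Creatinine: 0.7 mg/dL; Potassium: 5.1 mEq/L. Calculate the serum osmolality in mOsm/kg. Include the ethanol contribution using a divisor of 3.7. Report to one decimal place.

Calculated osmolality = 2·Na + glucose + BUN/2.8 + ethanol/3.7
= 2·134 + 4.4 + 19/2.8 + 342/3.7
= 268 + 4.40 + 6.79 + 92.43
= 371.62 mOsm/kg

371.6 mOsm/kg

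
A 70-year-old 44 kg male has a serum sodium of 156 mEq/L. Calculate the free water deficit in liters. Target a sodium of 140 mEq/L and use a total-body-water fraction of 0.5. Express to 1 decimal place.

2.5 L

TBW = 0.5 · 44 = 22 L
Free water deficit = TBW · (Na/140 − 1)
= 22 · (156/140 − 1)
= 22 · 0.1143
= 2.51 L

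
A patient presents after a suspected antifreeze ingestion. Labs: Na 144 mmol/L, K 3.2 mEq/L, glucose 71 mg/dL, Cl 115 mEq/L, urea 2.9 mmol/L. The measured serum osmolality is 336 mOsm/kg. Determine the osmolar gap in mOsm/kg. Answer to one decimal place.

Calculated osmolality = 2·Na + glucose/18 + urea
= 2·144 + 71/18 + 2.9
= 288 + 3.94 + 2.90
= 294.84 mOsm/kg ≈ 294.8 mOsm/kg
Osmolar gap = measured − calculated = 336 − 294.8 = 41.2 mOsm/kg

41.2 mOsm/kg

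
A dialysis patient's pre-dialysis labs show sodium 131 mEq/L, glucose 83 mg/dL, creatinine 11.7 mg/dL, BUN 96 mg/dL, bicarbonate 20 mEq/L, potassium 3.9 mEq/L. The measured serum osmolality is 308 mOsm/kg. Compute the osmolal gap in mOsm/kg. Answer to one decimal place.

7.1 mOsm/kg

Calculated osmolality = 2·Na + glucose/18 + BUN/2.8
= 2·131 + 83/18 + 96/2.8
= 262 + 4.61 + 34.29
= 300.9 mOsm/kg ≈ 300.9 mOsm/kg
Osmolar gap = measured − calculated = 308 − 300.9 = 7.1 mOsm/kg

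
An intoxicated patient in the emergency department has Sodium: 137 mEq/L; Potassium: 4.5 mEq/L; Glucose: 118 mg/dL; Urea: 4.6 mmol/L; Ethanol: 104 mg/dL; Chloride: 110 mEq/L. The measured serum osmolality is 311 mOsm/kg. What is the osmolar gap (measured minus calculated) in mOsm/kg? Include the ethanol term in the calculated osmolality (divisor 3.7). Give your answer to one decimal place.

-2.3 mOsm/kg

Calculated osmolality = 2·Na + glucose/18 + urea + ethanol/3.7
= 2·137 + 118/18 + 4.6 + 104/3.7
= 274 + 6.56 + 4.60 + 28.11
= 313.27 mOsm/kg ≈ 313.3 mOsm/kg
Osmolar gap = measured − calculated = 311 − 313.3 = -2.3 mOsm/kg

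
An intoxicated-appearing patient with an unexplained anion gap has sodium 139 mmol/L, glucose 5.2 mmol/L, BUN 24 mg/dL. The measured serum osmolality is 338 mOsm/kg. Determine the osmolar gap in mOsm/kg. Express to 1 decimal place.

46.2 mOsm/kg

Calculated osmolality = 2·Na + glucose + BUN/2.8
= 2·139 + 5.2 + 24/2.8
= 278 + 5.20 + 8.57
= 291.77 mOsm/kg ≈ 291.8 mOsm/kg
Osmolar gap = measured − calculated = 338 − 291.8 = 46.2 mOsm/kg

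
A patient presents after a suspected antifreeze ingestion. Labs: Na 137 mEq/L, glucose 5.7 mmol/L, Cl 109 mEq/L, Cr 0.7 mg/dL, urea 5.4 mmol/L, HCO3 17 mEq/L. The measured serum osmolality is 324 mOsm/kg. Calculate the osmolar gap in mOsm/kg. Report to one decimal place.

38.9 mOsm/kg

Calculated osmolality = 2·Na + glucose + urea
= 2·137 + 5.7 + 5.4
= 274 + 5.70 + 5.40
= 285.1 mOsm/kg ≈ 285.1 mOsm/kg
Osmolar gap = measured − calculated = 324 − 285.1 = 38.9 mOsm/kg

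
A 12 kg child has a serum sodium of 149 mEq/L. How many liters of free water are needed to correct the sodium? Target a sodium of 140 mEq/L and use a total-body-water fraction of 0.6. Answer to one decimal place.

0.5 L

TBW = 0.6 · 12 = 7.2 L
Free water deficit = TBW · (Na/140 − 1)
= 7.2 · (149/140 − 1)
= 7.2 · 0.0643
= 0.46 L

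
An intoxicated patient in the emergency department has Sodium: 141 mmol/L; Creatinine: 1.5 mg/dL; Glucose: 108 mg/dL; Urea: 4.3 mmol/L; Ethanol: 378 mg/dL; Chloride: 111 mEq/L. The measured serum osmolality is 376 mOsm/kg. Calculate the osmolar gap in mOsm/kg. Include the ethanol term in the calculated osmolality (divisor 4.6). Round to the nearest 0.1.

Calculated osmolality = 2·Na + glucose/18 + urea + ethanol/4.6
= 2·141 + 108/18 + 4.3 + 378/4.6
= 282 + 6 + 4.30 + 82.17
= 374.47 mOsm/kg ≈ 374.5 mOsm/kg
Osmolar gap = measured − calculated = 376 − 374.5 = 1.5 mOsm/kg

1.5 mOsm/kg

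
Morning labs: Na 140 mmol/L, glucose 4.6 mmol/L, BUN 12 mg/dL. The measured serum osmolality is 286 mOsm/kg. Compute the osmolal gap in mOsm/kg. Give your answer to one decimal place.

Calculated osmolality = 2·Na + glucose + BUN/2.8
= 2·140 + 4.6 + 12/2.8
= 280 + 4.60 + 4.29
= 288.89 mOsm/kg ≈ 288.9 mOsm/kg
Osmolar gap = measured − calculated = 286 − 288.9 = -2.9 mOsm/kg

-2.9 mOsm/kg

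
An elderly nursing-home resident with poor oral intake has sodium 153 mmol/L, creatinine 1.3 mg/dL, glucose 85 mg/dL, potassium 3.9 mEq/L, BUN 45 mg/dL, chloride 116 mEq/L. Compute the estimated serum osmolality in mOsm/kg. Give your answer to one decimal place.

326.8 mOsm/kg

Calculated osmolality = 2·Na + glucose/18 + BUN/2.8
= 2·153 + 85/18 + 45/2.8
= 306 + 4.72 + 16.07
= 326.79 mOsm/kg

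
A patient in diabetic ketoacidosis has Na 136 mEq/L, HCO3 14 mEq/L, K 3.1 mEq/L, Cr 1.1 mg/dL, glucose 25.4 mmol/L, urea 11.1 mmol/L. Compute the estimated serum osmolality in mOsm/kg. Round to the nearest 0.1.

308.5 mOsm/kg

Calculated osmolality = 2·Na + glucose + urea
= 2·136 + 25.4 + 11.1
= 272 + 25.40 + 11.10
= 308.5 mOsm/kg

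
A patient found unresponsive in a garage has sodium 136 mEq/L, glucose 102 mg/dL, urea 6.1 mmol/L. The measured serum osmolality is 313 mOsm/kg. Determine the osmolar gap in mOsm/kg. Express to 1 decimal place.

Calculated osmolality = 2·Na + glucose/18 + urea
= 2·136 + 102/18 + 6.1
= 272 + 5.67 + 6.10
= 283.77 mOsm/kg ≈ 283.8 mOsm/kg
Osmolar gap = measured − calculated = 313 − 283.8 = 29.2 mOsm/kg

29.2 mOsm/kg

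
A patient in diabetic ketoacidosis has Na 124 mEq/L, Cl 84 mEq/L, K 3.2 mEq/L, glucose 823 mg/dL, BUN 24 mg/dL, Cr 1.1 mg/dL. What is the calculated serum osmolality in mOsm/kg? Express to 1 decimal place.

Calculated osmolality = 2·Na + glucose/18 + BUN/2.8
= 2·124 + 823/18 + 24/2.8
= 248 + 45.72 + 8.57
= 302.29 mOsm/kg

302.3 mOsm/kg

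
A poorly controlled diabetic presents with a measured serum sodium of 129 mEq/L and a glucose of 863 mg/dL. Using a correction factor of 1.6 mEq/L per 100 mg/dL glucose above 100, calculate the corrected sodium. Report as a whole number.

141 mEq/L

Corrected Na = measured Na + 1.6 · (glucose − 100)/100
= 129 + 1.6 · (863 − 100)/100
= 129 + 12.2
= 141.2 mEq/L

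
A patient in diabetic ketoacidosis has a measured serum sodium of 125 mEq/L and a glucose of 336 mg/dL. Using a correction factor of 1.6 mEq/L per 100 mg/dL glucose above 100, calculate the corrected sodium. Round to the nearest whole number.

129 mEq/L

Corrected Na = measured Na + 1.6 · (glucose − 100)/100
= 125 + 1.6 · (336 − 100)/100
= 125 + 3.8
= 128.8 mEq/L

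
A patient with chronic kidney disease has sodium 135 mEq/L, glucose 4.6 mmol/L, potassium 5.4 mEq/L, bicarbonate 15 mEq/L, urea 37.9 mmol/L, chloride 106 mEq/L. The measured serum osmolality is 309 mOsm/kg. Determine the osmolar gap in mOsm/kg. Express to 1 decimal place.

Calculated osmolality = 2·Na + glucose + urea
= 2·135 + 4.6 + 37.9
= 270 + 4.60 + 37.90
= 312.5 mOsm/kg ≈ 312.5 mOsm/kg
Osmolar gap = measured − calculated = 309 − 312.5 = -3.5 mOsm/kg

-3.5 mOsm/kg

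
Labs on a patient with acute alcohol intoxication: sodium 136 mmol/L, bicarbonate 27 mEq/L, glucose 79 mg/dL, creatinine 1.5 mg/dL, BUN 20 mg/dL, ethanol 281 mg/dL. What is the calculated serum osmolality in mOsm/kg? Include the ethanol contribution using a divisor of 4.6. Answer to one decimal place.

344.6 mOsm/kg

Calculated osmolality = 2·Na + glucose/18 + BUN/2.8 + ethanol/4.6
= 2·136 + 79/18 + 20/2.8 + 281/4.6
= 272 + 4.39 + 7.14 + 61.09
= 344.62 mOsm/kg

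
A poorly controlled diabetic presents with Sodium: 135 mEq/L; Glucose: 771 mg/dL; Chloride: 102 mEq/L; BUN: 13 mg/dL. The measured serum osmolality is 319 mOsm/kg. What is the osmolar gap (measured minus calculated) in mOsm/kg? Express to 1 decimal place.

Calculated osmolality = 2·Na + glucose/18 + BUN/2.8
= 2·135 + 771/18 + 13/2.8
= 270 + 42.83 + 4.64
= 317.47 mOsm/kg ≈ 317.5 mOsm/kg
Osmolar gap = measured − calculated = 319 − 317.5 = 1.5 mOsm/kg

1.5 mOsm/kg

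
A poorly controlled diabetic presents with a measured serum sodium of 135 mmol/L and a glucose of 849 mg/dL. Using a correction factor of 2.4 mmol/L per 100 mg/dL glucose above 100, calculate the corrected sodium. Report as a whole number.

Corrected Na = measured Na + 2.4 · (glucose − 100)/100
= 135 + 2.4 · (849 − 100)/100
= 135 + 18
= 153 mmol/L

153 mmol/L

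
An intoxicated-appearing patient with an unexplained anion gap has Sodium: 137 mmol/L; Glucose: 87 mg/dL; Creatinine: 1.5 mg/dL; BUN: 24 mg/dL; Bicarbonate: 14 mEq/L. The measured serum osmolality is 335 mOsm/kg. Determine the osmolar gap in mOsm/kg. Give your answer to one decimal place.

47.6 mOsm/kg

Calculated osmolality = 2·Na + glucose/18 + BUN/2.8
= 2·137 + 87/18 + 24/2.8
= 274 + 4.83 + 8.57
= 287.4 mOsm/kg ≈ 287.4 mOsm/kg
Osmolar gap = measured − calculated = 335 − 287.4 = 47.6 mOsm/kg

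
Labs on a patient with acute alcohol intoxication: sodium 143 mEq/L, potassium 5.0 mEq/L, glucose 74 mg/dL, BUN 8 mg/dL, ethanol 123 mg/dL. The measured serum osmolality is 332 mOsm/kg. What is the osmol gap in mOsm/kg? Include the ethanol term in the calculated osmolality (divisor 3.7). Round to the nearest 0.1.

Calculated osmolality = 2·Na + glucose/18 + BUN/2.8 + ethanol/3.7
= 2·143 + 74/18 + 8/2.8 + 123/3.7
= 286 + 4.11 + 2.86 + 33.24
= 326.21 mOsm/kg ≈ 326.2 mOsm/kg
Osmolar gap = measured − calculated = 332 − 326.2 = 5.8 mOsm/kg

5.8 mOsm/kg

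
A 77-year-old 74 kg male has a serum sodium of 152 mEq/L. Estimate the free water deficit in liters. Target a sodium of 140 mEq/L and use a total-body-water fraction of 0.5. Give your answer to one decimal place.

3.2 L

TBW = 0.5 · 74 = 37 L
Free water deficit = TBW · (Na/140 − 1)
= 37 · (152/140 − 1)
= 37 · 0.0857
= 3.17 L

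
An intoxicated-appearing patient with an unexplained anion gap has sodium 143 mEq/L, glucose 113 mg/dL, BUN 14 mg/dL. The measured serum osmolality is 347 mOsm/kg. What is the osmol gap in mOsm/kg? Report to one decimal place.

49.7 mOsm/kg

Calculated osmolality = 2·Na + glucose/18 + BUN/2.8
= 2·143 + 113/18 + 14/2.8
= 286 + 6.28 + 5
= 297.28 mOsm/kg ≈ 297.3 mOsm/kg
Osmolar gap = measured − calculated = 347 − 297.3 = 49.7 mOsm/kg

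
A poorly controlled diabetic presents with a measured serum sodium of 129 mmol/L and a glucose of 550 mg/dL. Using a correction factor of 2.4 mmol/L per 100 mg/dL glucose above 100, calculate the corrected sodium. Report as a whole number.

140 mmol/L

Corrected Na = measured Na + 2.4 · (glucose − 100)/100
= 129 + 2.4 · (550 − 100)/100
= 129 + 10.8
= 139.8 mmol/L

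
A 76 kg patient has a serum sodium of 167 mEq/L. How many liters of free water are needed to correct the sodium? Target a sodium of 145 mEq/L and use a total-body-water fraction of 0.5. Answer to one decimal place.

TBW = 0.5 · 76 = 38 L
Free water deficit = TBW · (Na/145 − 1)
= 38 · (167/145 − 1)
= 38 · 0.1517
= 5.76 L

5.8 L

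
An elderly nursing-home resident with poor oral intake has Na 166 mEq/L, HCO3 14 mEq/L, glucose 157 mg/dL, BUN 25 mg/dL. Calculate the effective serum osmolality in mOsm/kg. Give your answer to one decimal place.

Effective osmolality excludes urea (freely permeant across cell membranes):
2·Na + glucose/18
= 2·166 + 157/18
= 332 + 8.72
= 340.72 mOsm/kg

340.7 mOsm/kg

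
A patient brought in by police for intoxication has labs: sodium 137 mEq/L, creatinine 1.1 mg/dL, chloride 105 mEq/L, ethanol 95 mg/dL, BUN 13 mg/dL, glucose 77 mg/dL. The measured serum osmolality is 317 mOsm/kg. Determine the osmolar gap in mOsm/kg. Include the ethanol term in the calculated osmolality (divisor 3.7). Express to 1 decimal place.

8.4 mOsm/kg

Calculated osmolality = 2·Na + glucose/18 + BUN/2.8 + ethanol/3.7
= 2·137 + 77/18 + 13/2.8 + 95/3.7
= 274 + 4.28 + 4.64 + 25.68
= 308.6 mOsm/kg ≈ 308.6 mOsm/kg
Osmolar gap = measured − calculated = 317 − 308.6 = 8.4 mOsm/kg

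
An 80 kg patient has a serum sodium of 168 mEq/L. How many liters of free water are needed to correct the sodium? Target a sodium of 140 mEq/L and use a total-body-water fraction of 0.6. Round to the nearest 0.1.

TBW = 0.6 · 80 = 48 L
Free water deficit = TBW · (Na/140 − 1)
= 48 · (168/140 − 1)
= 48 · 0.2
= 9.6 L

9.6 L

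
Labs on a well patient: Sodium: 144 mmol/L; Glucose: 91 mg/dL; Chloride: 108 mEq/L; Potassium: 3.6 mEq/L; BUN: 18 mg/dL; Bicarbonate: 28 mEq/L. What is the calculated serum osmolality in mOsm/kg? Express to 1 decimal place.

299.5 mOsm/kg

Calculated osmolality = 2·Na + glucose/18 + BUN/2.8
= 2·144 + 91/18 + 18/2.8
= 288 + 5.06 + 6.43
= 299.49 mOsm/kg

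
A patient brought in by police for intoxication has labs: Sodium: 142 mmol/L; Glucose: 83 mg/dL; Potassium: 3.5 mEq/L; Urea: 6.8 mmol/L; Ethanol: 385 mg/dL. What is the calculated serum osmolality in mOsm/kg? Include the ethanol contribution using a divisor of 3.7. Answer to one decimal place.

Calculated osmolality = 2·Na + glucose/18 + urea + ethanol/3.7
= 2·142 + 83/18 + 6.8 + 385/3.7
= 284 + 4.61 + 6.80 + 104.05
= 399.46 mOsm/kg

399.5 mOsm/kg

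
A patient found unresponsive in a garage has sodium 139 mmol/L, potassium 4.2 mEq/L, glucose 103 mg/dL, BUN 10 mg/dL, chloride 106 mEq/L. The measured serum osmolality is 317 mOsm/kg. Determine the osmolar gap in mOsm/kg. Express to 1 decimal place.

Calculated osmolality = 2·Na + glucose/18 + BUN/2.8
= 2·139 + 103/18 + 10/2.8
= 278 + 5.72 + 3.57
= 287.29 mOsm/kg ≈ 287.3 mOsm/kg
Osmolar gap = measured − calculated = 317 − 287.3 = 29.7 mOsm/kg

29.7 mOsm/kg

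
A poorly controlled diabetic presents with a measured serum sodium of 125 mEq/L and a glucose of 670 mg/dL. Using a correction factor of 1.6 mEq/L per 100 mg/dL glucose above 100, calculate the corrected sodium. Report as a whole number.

134 mEq/L

Corrected Na = measured Na + 1.6 · (glucose − 100)/100
= 125 + 1.6 · (670 − 100)/100
= 125 + 9.1
= 134.1 mEq/L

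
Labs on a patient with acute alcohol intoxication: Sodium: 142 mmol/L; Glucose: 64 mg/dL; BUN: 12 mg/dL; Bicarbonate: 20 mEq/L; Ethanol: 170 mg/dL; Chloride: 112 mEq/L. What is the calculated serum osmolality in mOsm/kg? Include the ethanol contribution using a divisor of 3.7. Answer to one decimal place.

Calculated osmolality = 2·Na + glucose/18 + BUN/2.8 + ethanol/3.7
= 2·142 + 64/18 + 12/2.8 + 170/3.7
= 284 + 3.56 + 4.29 + 45.95
= 337.8 mOsm/kg

337.8 mOsm/kg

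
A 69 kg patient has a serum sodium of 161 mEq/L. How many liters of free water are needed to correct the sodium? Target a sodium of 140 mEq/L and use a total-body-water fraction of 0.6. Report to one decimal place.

6.2 L

TBW = 0.6 · 69 = 41.4 L
Free water deficit = TBW · (Na/140 − 1)
= 41.4 · (161/140 − 1)
= 41.4 · 0.15
= 6.21 L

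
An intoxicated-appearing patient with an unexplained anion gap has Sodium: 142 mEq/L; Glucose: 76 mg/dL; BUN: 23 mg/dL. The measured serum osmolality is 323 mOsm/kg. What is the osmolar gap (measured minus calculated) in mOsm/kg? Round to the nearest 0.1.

Calculated osmolality = 2·Na + glucose/18 + BUN/2.8
= 2·142 + 76/18 + 23/2.8
= 284 + 4.22 + 8.21
= 296.43 mOsm/kg ≈ 296.4 mOsm/kg
Osmolar gap = measured − calculated = 323 − 296.4 = 26.6 mOsm/kg

26.6 mOsm/kg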